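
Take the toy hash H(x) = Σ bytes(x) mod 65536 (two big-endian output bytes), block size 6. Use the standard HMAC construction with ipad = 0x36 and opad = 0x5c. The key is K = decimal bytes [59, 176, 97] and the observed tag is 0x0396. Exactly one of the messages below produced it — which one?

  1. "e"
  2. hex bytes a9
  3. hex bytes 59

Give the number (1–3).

Key decimal bytes [59, 176, 97] = 3b b0 61 is 3 bytes ≤ B = 6; zero-pad to 6 bytes: K' = 3b b0 61 00 00 00.
K' ⊕ ipad = 0d 86 57 36 36 36; K' ⊕ opad = 67 ec 3d 5c 5c 5c.
m1: inner = H(0d 86 57 36 36 36 65) = 01 f1; tag = H(67 ec 3d 5c 5c 5c 01 f1) = 0396 ← matches
m2: inner = H(0d 86 57 36 36 36 a9) = 02 35; tag = H(67 ec 3d 5c 5c 5c 02 35) = 02db
m3: inner = H(0d 86 57 36 36 36 59) = 01 e5; tag = H(67 ec 3d 5c 5c 5c 01 e5) = 038a

1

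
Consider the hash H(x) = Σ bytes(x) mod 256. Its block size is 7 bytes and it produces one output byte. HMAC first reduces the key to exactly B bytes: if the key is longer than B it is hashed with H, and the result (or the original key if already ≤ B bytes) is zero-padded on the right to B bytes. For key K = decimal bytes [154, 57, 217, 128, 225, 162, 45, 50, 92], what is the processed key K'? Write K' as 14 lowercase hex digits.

|K| = 9 > B = 7, so first hash the key.
H(K): sum = 154+57+217+128+225+162+45+50+92 = 1130; mod 256 = 106 → 6a.
Zero-pad H(K) = 6a to 7 bytes: K' = 6a 00 00 00 00 00 00.

6a000000000000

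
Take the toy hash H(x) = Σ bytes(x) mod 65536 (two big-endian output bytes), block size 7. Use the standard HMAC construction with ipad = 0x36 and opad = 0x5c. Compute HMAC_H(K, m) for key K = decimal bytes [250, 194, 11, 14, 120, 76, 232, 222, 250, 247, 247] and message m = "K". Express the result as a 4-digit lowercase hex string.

033e

Key decimal bytes [250, 194, 11, 14, 120, 76, 232, 222, 250, 247, 247] = fa c2 0b 0e 78 4c e8 de fa f7 f7 is 11 bytes > B = 7, so hash it first: H(key) = 07 47, then zero-pad to 7 bytes: K' = 07 47 00 00 00 00 00.
K' ⊕ ipad = 31 71 36 36 36 36 36.  K' ⊕ opad = 5b 1b 5c 5c 5c 5c 5c.
Inner input = (K'⊕ipad) ∥ m = 31 71 36 36 36 36 36 ∥ 4b.
Inner hash: sum = 49+113+54+54+54+54+54+75 = 507 → 01 fb.
Outer input = (K'⊕opad) ∥ inner = 5b 1b 5c 5c 5c 5c 5c ∥ 01 fb.
Outer hash (tag): sum = 91+27+92+92+92+92+92+1+251 = 830 → 03 3e.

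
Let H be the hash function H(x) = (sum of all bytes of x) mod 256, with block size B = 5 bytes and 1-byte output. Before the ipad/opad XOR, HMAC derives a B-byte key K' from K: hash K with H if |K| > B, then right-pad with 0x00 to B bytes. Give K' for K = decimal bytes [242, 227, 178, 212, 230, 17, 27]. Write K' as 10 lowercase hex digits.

|K| = 7 > B = 5, so first hash the key.
H(K): sum = 242+227+178+212+230+17+27 = 1133; mod 256 = 109 → 6d.
Zero-pad H(K) = 6d to 5 bytes: K' = 6d 00 00 00 00.

6d00000000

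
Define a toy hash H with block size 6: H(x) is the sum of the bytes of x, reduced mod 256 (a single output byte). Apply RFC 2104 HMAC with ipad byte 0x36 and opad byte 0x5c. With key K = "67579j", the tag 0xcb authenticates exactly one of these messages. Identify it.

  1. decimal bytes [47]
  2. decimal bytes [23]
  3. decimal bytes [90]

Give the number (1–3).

2

Key "67579j" = 36 37 35 37 39 6a is exactly B = 6 bytes: K' = 36 37 35 37 39 6a.
K' ⊕ ipad = 00 01 03 01 0f 5c; K' ⊕ opad = 6a 6b 69 6b 65 36.
m1: inner = H(00 01 03 01 0f 5c 2f) = 9f; tag = H(6a 6b 69 6b 65 36 9f) = e3
m2: inner = H(00 01 03 01 0f 5c 17) = 87; tag = H(6a 6b 69 6b 65 36 87) = cb ← matches
m3: inner = H(00 01 03 01 0f 5c 5a) = ca; tag = H(6a 6b 69 6b 65 36 ca) = 0e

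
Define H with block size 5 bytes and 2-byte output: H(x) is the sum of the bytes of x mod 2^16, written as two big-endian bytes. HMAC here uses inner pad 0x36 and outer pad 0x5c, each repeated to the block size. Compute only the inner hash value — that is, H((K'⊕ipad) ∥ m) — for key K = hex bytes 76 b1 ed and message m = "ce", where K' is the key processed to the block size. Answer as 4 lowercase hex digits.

Key hex bytes 76 b1 ed is 3 bytes ≤ B = 5; zero-pad to 5 bytes: K' = 76 b1 ed 00 00.
K' ⊕ ipad = 40 87 db 36 36.
Inner input = 40 87 db 36 36 ∥ 63 65.
Inner hash: sum = 64+135+219+54+54+99+101 = 726 → 02 d6.

02d6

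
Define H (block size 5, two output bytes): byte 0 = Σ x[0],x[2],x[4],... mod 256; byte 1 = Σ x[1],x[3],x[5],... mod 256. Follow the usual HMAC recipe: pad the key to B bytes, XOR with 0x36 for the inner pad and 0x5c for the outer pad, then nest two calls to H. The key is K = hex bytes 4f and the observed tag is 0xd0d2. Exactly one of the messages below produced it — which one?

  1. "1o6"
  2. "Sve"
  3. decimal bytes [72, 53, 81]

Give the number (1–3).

3

Key hex bytes 4f is 1 byte ≤ B = 5; zero-pad to 5 bytes: K' = 4f 00 00 00 00.
K' ⊕ ipad = 79 36 36 36 36; K' ⊕ opad = 13 5c 5c 5c 5c.
m1: inner = H(79 36 36 36 36 31 6f 36) = 54 d3; tag = H(13 5c 5c 5c 5c 54 d3) = 9e0c
m2: inner = H(79 36 36 36 36 53 76 65) = 5b 24; tag = H(13 5c 5c 5c 5c 5b 24) = ef13
m3: inner = H(79 36 36 36 36 48 35 51) = 1a 05; tag = H(13 5c 5c 5c 5c 1a 05) = d0d2 ← matches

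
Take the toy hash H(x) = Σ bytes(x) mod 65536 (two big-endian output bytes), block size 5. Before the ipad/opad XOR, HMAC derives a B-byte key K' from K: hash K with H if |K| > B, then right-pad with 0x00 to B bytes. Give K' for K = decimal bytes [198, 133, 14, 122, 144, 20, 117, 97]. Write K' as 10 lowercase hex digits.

034d000000

|K| = 8 > B = 5, so first hash the key.
H(K): sum = 198+133+14+122+144+20+117+97 = 845 → 03 4d.
Zero-pad H(K) = 03 4d to 5 bytes: K' = 03 4d 00 00 00.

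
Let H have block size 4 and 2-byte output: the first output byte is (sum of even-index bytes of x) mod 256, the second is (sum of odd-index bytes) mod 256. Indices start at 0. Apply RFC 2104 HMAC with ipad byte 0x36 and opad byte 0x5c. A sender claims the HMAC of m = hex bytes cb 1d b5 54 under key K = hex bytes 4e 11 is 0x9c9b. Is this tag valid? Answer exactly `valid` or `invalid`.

invalid

Key hex bytes 4e 11 is 2 bytes ≤ B = 4; zero-pad to 4 bytes: K' = 4e 11 00 00.
K' ⊕ ipad = 78 27 36 36; K' ⊕ opad = 12 4d 5c 5c.
Inner hash: even-index sum = 558 mod 256 = 46; odd-index sum = 206 mod 256 = 206 → 2e ce.
Outer hash (recomputed tag): even-index sum = 156 mod 256 = 156; odd-index sum = 375 mod 256 = 119 → 9c 77.
Recomputed tag = 9c77; claimed = 9c9b → mismatch.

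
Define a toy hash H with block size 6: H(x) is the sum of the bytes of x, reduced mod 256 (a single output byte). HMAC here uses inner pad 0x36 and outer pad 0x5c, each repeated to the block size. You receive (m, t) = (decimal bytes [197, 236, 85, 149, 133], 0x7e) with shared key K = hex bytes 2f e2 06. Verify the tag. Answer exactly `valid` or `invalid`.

Key hex bytes 2f e2 06 is 3 bytes ≤ B = 6; zero-pad to 6 bytes: K' = 2f e2 06 00 00 00.
K' ⊕ ipad = 19 d4 30 36 36 36; K' ⊕ opad = 73 be 5a 5c 5c 5c.
Inner hash: sum = 25+212+48+54+54+54+197+236+85+149+133 = 1247; mod 256 = 223 → df.
Outer hash (recomputed tag): sum = 115+190+90+92+92+92+223 = 894; mod 256 = 126 → 7e.
Recomputed tag = 7e; claimed = 7e → match.

valid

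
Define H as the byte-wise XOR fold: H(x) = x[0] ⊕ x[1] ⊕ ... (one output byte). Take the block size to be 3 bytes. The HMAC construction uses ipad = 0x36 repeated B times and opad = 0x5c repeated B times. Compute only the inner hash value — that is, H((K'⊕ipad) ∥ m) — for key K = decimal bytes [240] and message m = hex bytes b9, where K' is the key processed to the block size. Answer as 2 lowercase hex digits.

Key decimal bytes [240] = f0 is 1 byte ≤ B = 3; zero-pad to 3 bytes: K' = f0 00 00.
K' ⊕ ipad = c6 36 36.
Inner input = c6 36 36 ∥ b9.
Inner hash: XOR c6⊕36⊕36⊕b9 = 7f.

7f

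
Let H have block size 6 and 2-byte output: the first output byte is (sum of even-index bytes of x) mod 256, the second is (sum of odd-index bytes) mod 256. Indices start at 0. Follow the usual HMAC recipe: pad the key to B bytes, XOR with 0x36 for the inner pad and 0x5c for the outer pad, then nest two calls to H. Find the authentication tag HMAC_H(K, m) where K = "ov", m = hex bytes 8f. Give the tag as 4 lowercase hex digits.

Key "ov" = 6f 76 is 2 bytes ≤ B = 6; zero-pad to 6 bytes: K' = 6f 76 00 00 00 00.
K' ⊕ ipad = 59 40 36 36 36 36.  K' ⊕ opad = 33 2a 5c 5c 5c 5c.
Inner input = (K'⊕ipad) ∥ m = 59 40 36 36 36 36 ∥ 8f.
Inner hash: even-index sum = 340 mod 256 = 84; odd-index sum = 172 mod 256 = 172 → 54 ac.
Outer input = (K'⊕opad) ∥ inner = 33 2a 5c 5c 5c 5c ∥ 54 ac.
Outer hash (tag): even-index sum = 319 mod 256 = 63; odd-index sum = 398 mod 256 = 142 → 3f 8e.

3f8e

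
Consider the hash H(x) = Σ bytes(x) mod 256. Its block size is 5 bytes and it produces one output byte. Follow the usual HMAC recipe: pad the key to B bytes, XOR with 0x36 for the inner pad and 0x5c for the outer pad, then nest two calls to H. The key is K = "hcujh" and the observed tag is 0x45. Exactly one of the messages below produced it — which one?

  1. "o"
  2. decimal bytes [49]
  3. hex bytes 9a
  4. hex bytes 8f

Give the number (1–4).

Key "hcujh" = 68 63 75 6a 68 is exactly B = 5 bytes: K' = 68 63 75 6a 68.
K' ⊕ ipad = 5e 55 43 5c 5e; K' ⊕ opad = 34 3f 29 36 34.
m1: inner = H(5e 55 43 5c 5e 6f) = 1f; tag = H(34 3f 29 36 34 1f) = 25
m2: inner = H(5e 55 43 5c 5e 31) = e1; tag = H(34 3f 29 36 34 e1) = e7
m3: inner = H(5e 55 43 5c 5e 9a) = 4a; tag = H(34 3f 29 36 34 4a) = 50
m4: inner = H(5e 55 43 5c 5e 8f) = 3f; tag = H(34 3f 29 36 34 3f) = 45 ← matches

4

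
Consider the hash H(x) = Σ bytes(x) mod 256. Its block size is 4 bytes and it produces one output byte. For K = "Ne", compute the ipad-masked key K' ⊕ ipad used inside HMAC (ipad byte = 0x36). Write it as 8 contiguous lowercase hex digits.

78533636

Key "Ne" = 4e 65 is 2 bytes ≤ B = 4; zero-pad to 4 bytes: K' = 4e 65 00 00.
XOR each byte with 0x36: 4e⊕36=78, 65⊕36=53, 00⊕36=36, 00⊕36=36.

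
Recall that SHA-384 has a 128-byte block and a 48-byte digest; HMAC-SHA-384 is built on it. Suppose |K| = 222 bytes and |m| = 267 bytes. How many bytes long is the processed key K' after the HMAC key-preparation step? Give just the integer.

Key is 222 > 128 bytes, so it is hashed to 48 bytes then zero-padded to 128: |K'| = 128.

128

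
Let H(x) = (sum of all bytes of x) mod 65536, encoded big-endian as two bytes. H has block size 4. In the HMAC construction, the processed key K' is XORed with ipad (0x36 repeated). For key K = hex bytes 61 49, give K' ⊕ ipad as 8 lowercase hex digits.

Key hex bytes 61 49 is 2 bytes ≤ B = 4; zero-pad to 4 bytes: K' = 61 49 00 00.
XOR each byte with 0x36: 61⊕36=57, 49⊕36=7f, 00⊕36=36, 00⊕36=36.

577f3636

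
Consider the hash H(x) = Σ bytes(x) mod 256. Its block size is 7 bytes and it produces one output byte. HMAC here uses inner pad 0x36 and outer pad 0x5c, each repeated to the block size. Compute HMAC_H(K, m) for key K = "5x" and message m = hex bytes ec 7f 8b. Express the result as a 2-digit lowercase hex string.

ae

Key "5x" = 35 78 is 2 bytes ≤ B = 7; zero-pad to 7 bytes: K' = 35 78 00 00 00 00 00.
K' ⊕ ipad = 03 4e 36 36 36 36 36.  K' ⊕ opad = 69 24 5c 5c 5c 5c 5c.
Inner input = (K'⊕ipad) ∥ m = 03 4e 36 36 36 36 36 ∥ ec 7f 8b.
Inner hash: sum = 3+78+54+54+54+54+54+236+127+139 = 853; mod 256 = 85 → 55.
Outer input = (K'⊕opad) ∥ inner = 69 24 5c 5c 5c 5c 5c ∥ 55.
Outer hash (tag): sum = 105+36+92+92+92+92+92+85 = 686; mod 256 = 174 → ae.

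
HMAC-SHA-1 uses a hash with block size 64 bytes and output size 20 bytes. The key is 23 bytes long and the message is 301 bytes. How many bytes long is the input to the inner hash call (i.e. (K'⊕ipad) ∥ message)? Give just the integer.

365

Key is 23 ≤ 64 bytes, zero-padded: |K'| = 64.
Inner input = (K'⊕ipad) ∥ m → 64 + 301 = 365 bytes.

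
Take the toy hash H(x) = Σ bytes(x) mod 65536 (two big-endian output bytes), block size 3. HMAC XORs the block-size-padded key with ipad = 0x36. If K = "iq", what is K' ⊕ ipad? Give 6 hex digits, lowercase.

5f4736

Key "iq" = 69 71 is 2 bytes ≤ B = 3; zero-pad to 3 bytes: K' = 69 71 00.
XOR each byte with 0x36: 69⊕36=5f, 71⊕36=47, 00⊕36=36.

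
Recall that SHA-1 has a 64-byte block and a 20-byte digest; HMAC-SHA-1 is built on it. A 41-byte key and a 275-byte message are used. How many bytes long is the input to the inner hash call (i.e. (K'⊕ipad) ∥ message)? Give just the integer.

Key is 41 ≤ 64 bytes, zero-padded: |K'| = 64.
Inner input = (K'⊕ipad) ∥ m → 64 + 275 = 339 bytes.

339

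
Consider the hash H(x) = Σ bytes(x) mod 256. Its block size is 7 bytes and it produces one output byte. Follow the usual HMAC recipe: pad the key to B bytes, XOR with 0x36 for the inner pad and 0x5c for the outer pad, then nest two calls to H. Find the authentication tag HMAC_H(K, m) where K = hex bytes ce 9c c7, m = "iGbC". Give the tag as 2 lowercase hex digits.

1d

Key hex bytes ce 9c c7 is 3 bytes ≤ B = 7; zero-pad to 7 bytes: K' = ce 9c c7 00 00 00 00.
K' ⊕ ipad = f8 aa f1 36 36 36 36.  K' ⊕ opad = 92 c0 9b 5c 5c 5c 5c.
Inner input = (K'⊕ipad) ∥ m = f8 aa f1 36 36 36 36 ∥ 69 47 62 43.
Inner hash: sum = 248+170+241+54+54+54+54+105+71+98+67 = 1216; mod 256 = 192 → c0.
Outer input = (K'⊕opad) ∥ inner = 92 c0 9b 5c 5c 5c 5c ∥ c0.
Outer hash (tag): sum = 146+192+155+92+92+92+92+192 = 1053; mod 256 = 29 → 1d.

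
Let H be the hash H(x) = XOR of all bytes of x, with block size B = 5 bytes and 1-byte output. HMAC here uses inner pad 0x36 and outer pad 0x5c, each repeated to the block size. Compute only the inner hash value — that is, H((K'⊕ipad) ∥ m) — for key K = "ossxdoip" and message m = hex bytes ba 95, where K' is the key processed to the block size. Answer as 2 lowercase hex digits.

Key "ossxdoip" = 6f 73 73 78 64 6f 69 70 is 8 bytes > B = 5, so hash it first: H(key) = 05, then zero-pad to 5 bytes: K' = 05 00 00 00 00.
K' ⊕ ipad = 33 36 36 36 36.
Inner input = 33 36 36 36 36 ∥ ba 95.
Inner hash: XOR 33⊕36⊕36⊕36⊕36⊕ba⊕95 = 1c.

1c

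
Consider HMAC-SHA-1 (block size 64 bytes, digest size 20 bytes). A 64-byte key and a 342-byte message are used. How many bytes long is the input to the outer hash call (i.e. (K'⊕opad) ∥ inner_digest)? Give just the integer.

84

Key is 64 ≤ 64 bytes, zero-padded: |K'| = 64.
Outer input = (K'⊕opad) ∥ H(inner) → 64 + 20 = 84 bytes.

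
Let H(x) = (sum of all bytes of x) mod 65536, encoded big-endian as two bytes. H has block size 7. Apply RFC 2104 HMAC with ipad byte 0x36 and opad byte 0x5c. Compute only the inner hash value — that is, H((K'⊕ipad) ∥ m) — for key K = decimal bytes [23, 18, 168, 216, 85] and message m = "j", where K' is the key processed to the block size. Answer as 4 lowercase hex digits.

Key decimal bytes [23, 18, 168, 216, 85] = 17 12 a8 d8 55 is 5 bytes ≤ B = 7; zero-pad to 7 bytes: K' = 17 12 a8 d8 55 00 00.
K' ⊕ ipad = 21 24 9e ee 63 36 36.
Inner input = 21 24 9e ee 63 36 36 ∥ 6a.
Inner hash: sum = 33+36+158+238+99+54+54+106 = 778 → 03 0a.

030a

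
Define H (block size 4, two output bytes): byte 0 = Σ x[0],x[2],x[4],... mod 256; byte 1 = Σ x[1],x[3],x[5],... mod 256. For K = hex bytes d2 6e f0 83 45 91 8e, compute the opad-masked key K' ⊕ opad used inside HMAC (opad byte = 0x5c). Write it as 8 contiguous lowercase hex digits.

Key hex bytes d2 6e f0 83 45 91 8e is 7 bytes > B = 4, so hash it first: H(key) = 95 82, then zero-pad to 4 bytes: K' = 95 82 00 00.
XOR each byte with 0x5c: 95⊕5c=c9, 82⊕5c=de, 00⊕5c=5c, 00⊕5c=5c.

c9de5c5c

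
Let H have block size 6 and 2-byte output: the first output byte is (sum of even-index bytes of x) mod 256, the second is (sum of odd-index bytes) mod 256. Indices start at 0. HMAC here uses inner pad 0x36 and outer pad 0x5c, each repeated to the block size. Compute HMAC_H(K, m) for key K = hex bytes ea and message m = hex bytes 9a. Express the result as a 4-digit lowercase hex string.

50b6

Key hex bytes ea is 1 byte ≤ B = 6; zero-pad to 6 bytes: K' = ea 00 00 00 00 00.
K' ⊕ ipad = dc 36 36 36 36 36.  K' ⊕ opad = b6 5c 5c 5c 5c 5c.
Inner input = (K'⊕ipad) ∥ m = dc 36 36 36 36 36 ∥ 9a.
Inner hash: even-index sum = 482 mod 256 = 226; odd-index sum = 162 mod 256 = 162 → e2 a2.
Outer input = (K'⊕opad) ∥ inner = b6 5c 5c 5c 5c 5c ∥ e2 a2.
Outer hash (tag): even-index sum = 592 mod 256 = 80; odd-index sum = 438 mod 256 = 182 → 50 b6.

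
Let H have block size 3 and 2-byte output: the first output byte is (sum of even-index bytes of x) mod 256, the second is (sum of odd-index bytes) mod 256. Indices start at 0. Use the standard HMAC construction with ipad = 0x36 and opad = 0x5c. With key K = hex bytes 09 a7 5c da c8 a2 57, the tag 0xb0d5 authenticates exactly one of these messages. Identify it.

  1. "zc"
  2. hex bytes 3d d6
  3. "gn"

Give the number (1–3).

3

Key hex bytes 09 a7 5c da c8 a2 57 is 7 bytes > B = 3, so hash it first: H(key) = 84 23, then zero-pad to 3 bytes: K' = 84 23 00.
K' ⊕ ipad = b2 15 36; K' ⊕ opad = d8 7f 5c.
m1: inner = H(b2 15 36 7a 63) = 4b 8f; tag = H(d8 7f 5c 4b 8f) = c3ca
m2: inner = H(b2 15 36 3d d6) = be 52; tag = H(d8 7f 5c be 52) = 863d
m3: inner = H(b2 15 36 67 6e) = 56 7c; tag = H(d8 7f 5c 56 7c) = b0d5 ← matches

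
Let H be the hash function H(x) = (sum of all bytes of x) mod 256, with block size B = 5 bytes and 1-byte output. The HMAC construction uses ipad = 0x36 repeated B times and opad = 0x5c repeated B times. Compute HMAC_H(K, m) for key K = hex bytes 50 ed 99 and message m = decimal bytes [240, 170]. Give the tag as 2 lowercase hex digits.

Key hex bytes 50 ed 99 is 3 bytes ≤ B = 5; zero-pad to 5 bytes: K' = 50 ed 99 00 00.
K' ⊕ ipad = 66 db af 36 36.  K' ⊕ opad = 0c b1 c5 5c 5c.
Inner input = (K'⊕ipad) ∥ m = 66 db af 36 36 ∥ f0 aa.
Inner hash: sum = 102+219+175+54+54+240+170 = 1014; mod 256 = 246 → f6.
Outer input = (K'⊕opad) ∥ inner = 0c b1 c5 5c 5c ∥ f6.
Outer hash (tag): sum = 12+177+197+92+92+246 = 816; mod 256 = 48 → 30.

30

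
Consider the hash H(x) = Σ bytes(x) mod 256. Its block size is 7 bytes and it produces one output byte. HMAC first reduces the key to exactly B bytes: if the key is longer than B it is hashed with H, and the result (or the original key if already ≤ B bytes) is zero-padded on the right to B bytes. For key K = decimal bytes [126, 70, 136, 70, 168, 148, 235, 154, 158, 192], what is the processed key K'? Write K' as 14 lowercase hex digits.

|K| = 10 > B = 7, so first hash the key.
H(K): sum = 126+70+136+70+168+148+235+154+158+192 = 1457; mod 256 = 177 → b1.
Zero-pad H(K) = b1 to 7 bytes: K' = b1 00 00 00 00 00 00.

b1000000000000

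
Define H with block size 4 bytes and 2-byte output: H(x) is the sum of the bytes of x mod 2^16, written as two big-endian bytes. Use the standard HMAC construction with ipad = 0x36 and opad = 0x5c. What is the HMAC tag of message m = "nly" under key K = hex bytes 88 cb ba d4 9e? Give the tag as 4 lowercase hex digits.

0179

Key hex bytes 88 cb ba d4 9e is 5 bytes > B = 4, so hash it first: H(key) = 03 7f, then zero-pad to 4 bytes: K' = 03 7f 00 00.
K' ⊕ ipad = 35 49 36 36.  K' ⊕ opad = 5f 23 5c 5c.
Inner input = (K'⊕ipad) ∥ m = 35 49 36 36 ∥ 6e 6c 79.
Inner hash: sum = 53+73+54+54+110+108+121 = 573 → 02 3d.
Outer input = (K'⊕opad) ∥ inner = 5f 23 5c 5c ∥ 02 3d.
Outer hash (tag): sum = 95+35+92+92+2+61 = 377 → 01 79.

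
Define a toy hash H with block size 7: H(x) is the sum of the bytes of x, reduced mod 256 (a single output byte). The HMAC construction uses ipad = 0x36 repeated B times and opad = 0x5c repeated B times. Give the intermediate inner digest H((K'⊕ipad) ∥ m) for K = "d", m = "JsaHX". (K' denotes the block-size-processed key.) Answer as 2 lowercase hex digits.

54

Key "d" = 64 is 1 byte ≤ B = 7; zero-pad to 7 bytes: K' = 64 00 00 00 00 00 00.
K' ⊕ ipad = 52 36 36 36 36 36 36.
Inner input = 52 36 36 36 36 36 36 ∥ 4a 73 61 48 58.
Inner hash: sum = 82+54+54+54+54+54+54+74+115+97+72+88 = 852; mod 256 = 84 → 54.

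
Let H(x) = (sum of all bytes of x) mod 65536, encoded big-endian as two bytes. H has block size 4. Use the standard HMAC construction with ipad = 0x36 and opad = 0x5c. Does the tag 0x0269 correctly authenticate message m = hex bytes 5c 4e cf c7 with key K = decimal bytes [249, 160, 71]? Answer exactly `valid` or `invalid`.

Key decimal bytes [249, 160, 71] = f9 a0 47 is 3 bytes ≤ B = 4; zero-pad to 4 bytes: K' = f9 a0 47 00.
K' ⊕ ipad = cf 96 71 36; K' ⊕ opad = a5 fc 1b 5c.
Inner hash: sum = 207+150+113+54+92+78+207+199 = 1100 → 04 4c.
Outer hash (recomputed tag): sum = 165+252+27+92+4+76 = 616 → 02 68.
Recomputed tag = 0268; claimed = 0269 → mismatch.

invalid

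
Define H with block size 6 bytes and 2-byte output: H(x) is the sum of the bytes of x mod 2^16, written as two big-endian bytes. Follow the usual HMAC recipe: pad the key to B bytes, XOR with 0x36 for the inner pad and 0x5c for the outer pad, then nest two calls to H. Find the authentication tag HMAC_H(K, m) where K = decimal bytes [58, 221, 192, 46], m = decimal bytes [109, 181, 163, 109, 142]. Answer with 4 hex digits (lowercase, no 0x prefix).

Key decimal bytes [58, 221, 192, 46] = 3a dd c0 2e is 4 bytes ≤ B = 6; zero-pad to 6 bytes: K' = 3a dd c0 2e 00 00.
K' ⊕ ipad = 0c eb f6 18 36 36.  K' ⊕ opad = 66 81 9c 72 5c 5c.
Inner input = (K'⊕ipad) ∥ m = 0c eb f6 18 36 36 ∥ 6d b5 a3 6d 8e.
Inner hash: sum = 12+235+246+24+54+54+109+181+163+109+142 = 1329 → 05 31.
Outer input = (K'⊕opad) ∥ inner = 66 81 9c 72 5c 5c ∥ 05 31.
Outer hash (tag): sum = 102+129+156+114+92+92+5+49 = 739 → 02 e3.

02e3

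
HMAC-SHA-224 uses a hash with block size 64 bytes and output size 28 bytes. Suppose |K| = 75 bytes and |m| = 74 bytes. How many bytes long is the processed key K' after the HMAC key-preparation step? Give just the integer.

64

Key is 75 > 64 bytes, so it is hashed to 28 bytes then zero-padded to 64: |K'| = 64.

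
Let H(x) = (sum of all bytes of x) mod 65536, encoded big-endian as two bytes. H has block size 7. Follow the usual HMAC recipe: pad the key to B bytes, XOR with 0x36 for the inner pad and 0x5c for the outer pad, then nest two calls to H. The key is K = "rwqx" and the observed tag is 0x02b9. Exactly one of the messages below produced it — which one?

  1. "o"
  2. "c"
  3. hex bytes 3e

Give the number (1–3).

Key "rwqx" = 72 77 71 78 is 4 bytes ≤ B = 7; zero-pad to 7 bytes: K' = 72 77 71 78 00 00 00.
K' ⊕ ipad = 44 41 47 4e 36 36 36; K' ⊕ opad = 2e 2b 2d 24 5c 5c 5c.
m1: inner = H(44 41 47 4e 36 36 36 6f) = 02 2b; tag = H(2e 2b 2d 24 5c 5c 5c 02 2b) = 01eb
m2: inner = H(44 41 47 4e 36 36 36 63) = 02 1f; tag = H(2e 2b 2d 24 5c 5c 5c 02 1f) = 01df
m3: inner = H(44 41 47 4e 36 36 36 3e) = 01 fa; tag = H(2e 2b 2d 24 5c 5c 5c 01 fa) = 02b9 ← matches

3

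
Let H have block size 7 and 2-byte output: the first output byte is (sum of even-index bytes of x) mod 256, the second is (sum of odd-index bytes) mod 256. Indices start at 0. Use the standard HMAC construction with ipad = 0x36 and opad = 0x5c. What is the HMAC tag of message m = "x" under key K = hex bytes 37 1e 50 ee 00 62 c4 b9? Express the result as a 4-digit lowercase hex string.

Key hex bytes 37 1e 50 ee 00 62 c4 b9 is 8 bytes > B = 7, so hash it first: H(key) = 4b 27, then zero-pad to 7 bytes: K' = 4b 27 00 00 00 00 00.
K' ⊕ ipad = 7d 11 36 36 36 36 36.  K' ⊕ opad = 17 7b 5c 5c 5c 5c 5c.
Inner input = (K'⊕ipad) ∥ m = 7d 11 36 36 36 36 36 ∥ 78.
Inner hash: even-index sum = 287 mod 256 = 31; odd-index sum = 245 mod 256 = 245 → 1f f5.
Outer input = (K'⊕opad) ∥ inner = 17 7b 5c 5c 5c 5c 5c ∥ 1f f5.
Outer hash (tag): even-index sum = 544 mod 256 = 32; odd-index sum = 338 mod 256 = 82 → 20 52.

2052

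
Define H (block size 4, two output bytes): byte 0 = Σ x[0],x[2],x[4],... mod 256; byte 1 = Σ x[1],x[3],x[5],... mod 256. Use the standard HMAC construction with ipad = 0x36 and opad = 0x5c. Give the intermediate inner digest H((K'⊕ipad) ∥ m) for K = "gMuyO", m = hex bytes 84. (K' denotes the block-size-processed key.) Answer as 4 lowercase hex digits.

Key "gMuyO" = 67 4d 75 79 4f is 5 bytes > B = 4, so hash it first: H(key) = 2b c6, then zero-pad to 4 bytes: K' = 2b c6 00 00.
K' ⊕ ipad = 1d f0 36 36.
Inner input = 1d f0 36 36 ∥ 84.
Inner hash: even-index sum = 215 mod 256 = 215; odd-index sum = 294 mod 256 = 38 → d7 26.

d726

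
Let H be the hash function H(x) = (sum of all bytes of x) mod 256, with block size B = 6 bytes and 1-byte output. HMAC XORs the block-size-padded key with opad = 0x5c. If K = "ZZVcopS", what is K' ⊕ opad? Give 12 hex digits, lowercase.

Key "ZZVcopS" = 5a 5a 56 63 6f 70 53 is 7 bytes > B = 6, so hash it first: H(key) = 9f, then zero-pad to 6 bytes: K' = 9f 00 00 00 00 00.
XOR each byte with 0x5c: 9f⊕5c=c3, 00⊕5c=5c, 00⊕5c=5c, 00⊕5c=5c, 00⊕5c=5c, 00⊕5c=5c.

c35c5c5c5c5c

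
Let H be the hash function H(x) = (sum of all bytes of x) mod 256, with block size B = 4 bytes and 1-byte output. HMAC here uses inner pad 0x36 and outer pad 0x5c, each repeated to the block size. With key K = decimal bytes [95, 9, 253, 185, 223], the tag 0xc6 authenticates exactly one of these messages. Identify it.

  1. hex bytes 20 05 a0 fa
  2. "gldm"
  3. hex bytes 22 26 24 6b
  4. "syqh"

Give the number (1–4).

2

Key decimal bytes [95, 9, 253, 185, 223] = 5f 09 fd b9 df is 5 bytes > B = 4, so hash it first: H(key) = fd, then zero-pad to 4 bytes: K' = fd 00 00 00.
K' ⊕ ipad = cb 36 36 36; K' ⊕ opad = a1 5c 5c 5c.
m1: inner = H(cb 36 36 36 20 05 a0 fa) = 2c; tag = H(a1 5c 5c 5c 2c) = e1
m2: inner = H(cb 36 36 36 67 6c 64 6d) = 11; tag = H(a1 5c 5c 5c 11) = c6 ← matches
m3: inner = H(cb 36 36 36 22 26 24 6b) = 44; tag = H(a1 5c 5c 5c 44) = f9
m4: inner = H(cb 36 36 36 73 79 71 68) = 32; tag = H(a1 5c 5c 5c 32) = e7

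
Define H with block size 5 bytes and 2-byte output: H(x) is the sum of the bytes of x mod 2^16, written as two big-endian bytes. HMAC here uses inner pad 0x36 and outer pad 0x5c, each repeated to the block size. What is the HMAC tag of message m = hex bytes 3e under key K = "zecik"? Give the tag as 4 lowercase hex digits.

Key "zecik" = 7a 65 63 69 6b is exactly B = 5 bytes: K' = 7a 65 63 69 6b.
K' ⊕ ipad = 4c 53 55 5f 5d.  K' ⊕ opad = 26 39 3f 35 37.
Inner input = (K'⊕ipad) ∥ m = 4c 53 55 5f 5d ∥ 3e.
Inner hash: sum = 76+83+85+95+93+62 = 494 → 01 ee.
Outer input = (K'⊕opad) ∥ inner = 26 39 3f 35 37 ∥ 01 ee.
Outer hash (tag): sum = 38+57+63+53+55+1+238 = 505 → 01 f9.

01f9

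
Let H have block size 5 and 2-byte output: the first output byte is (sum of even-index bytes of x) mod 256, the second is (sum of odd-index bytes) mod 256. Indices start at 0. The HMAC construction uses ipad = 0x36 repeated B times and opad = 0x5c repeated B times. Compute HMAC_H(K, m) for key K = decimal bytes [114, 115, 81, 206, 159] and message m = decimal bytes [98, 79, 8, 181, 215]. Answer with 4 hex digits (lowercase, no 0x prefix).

Key decimal bytes [114, 115, 81, 206, 159] = 72 73 51 ce 9f is exactly B = 5 bytes: K' = 72 73 51 ce 9f.
K' ⊕ ipad = 44 45 67 f8 a9.  K' ⊕ opad = 2e 2f 0d 92 c3.
Inner input = (K'⊕ipad) ∥ m = 44 45 67 f8 a9 ∥ 62 4f 08 b5 d7.
Inner hash: even-index sum = 600 mod 256 = 88; odd-index sum = 638 mod 256 = 126 → 58 7e.
Outer input = (K'⊕opad) ∥ inner = 2e 2f 0d 92 c3 ∥ 58 7e.
Outer hash (tag): even-index sum = 380 mod 256 = 124; odd-index sum = 281 mod 256 = 25 → 7c 19.

7c19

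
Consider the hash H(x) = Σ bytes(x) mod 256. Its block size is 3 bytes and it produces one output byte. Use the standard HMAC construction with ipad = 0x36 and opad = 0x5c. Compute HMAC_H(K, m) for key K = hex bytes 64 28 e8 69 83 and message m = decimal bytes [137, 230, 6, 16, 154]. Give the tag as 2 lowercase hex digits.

Key hex bytes 64 28 e8 69 83 is 5 bytes > B = 3, so hash it first: H(key) = 60, then zero-pad to 3 bytes: K' = 60 00 00.
K' ⊕ ipad = 56 36 36.  K' ⊕ opad = 3c 5c 5c.
Inner input = (K'⊕ipad) ∥ m = 56 36 36 ∥ 89 e6 06 10 9a.
Inner hash: sum = 86+54+54+137+230+6+16+154 = 737; mod 256 = 225 → e1.
Outer input = (K'⊕opad) ∥ inner = 3c 5c 5c ∥ e1.
Outer hash (tag): sum = 60+92+92+225 = 469; mod 256 = 213 → d5.

d5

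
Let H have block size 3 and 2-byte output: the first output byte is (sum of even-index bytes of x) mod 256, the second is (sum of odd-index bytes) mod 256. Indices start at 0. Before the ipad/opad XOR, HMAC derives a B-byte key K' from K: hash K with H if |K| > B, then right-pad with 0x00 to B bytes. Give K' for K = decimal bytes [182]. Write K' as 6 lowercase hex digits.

b60000

Key decimal bytes [182] = b6 is 1 byte ≤ B = 3; zero-pad to 3 bytes: K' = b6 00 00.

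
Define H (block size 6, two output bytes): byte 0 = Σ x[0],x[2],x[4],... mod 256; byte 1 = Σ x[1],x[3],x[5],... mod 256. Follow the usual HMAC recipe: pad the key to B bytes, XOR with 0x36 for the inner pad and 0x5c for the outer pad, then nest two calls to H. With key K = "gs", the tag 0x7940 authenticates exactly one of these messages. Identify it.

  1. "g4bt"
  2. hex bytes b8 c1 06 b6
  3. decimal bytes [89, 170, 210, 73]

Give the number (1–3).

Key "gs" = 67 73 is 2 bytes ≤ B = 6; zero-pad to 6 bytes: K' = 67 73 00 00 00 00.
K' ⊕ ipad = 51 45 36 36 36 36; K' ⊕ opad = 3b 2f 5c 5c 5c 5c.
m1: inner = H(51 45 36 36 36 36 67 34 62 74) = 86 59; tag = H(3b 2f 5c 5c 5c 5c 86 59) = 7940 ← matches
m2: inner = H(51 45 36 36 36 36 b8 c1 06 b6) = 7b 28; tag = H(3b 2f 5c 5c 5c 5c 7b 28) = 6e0f
m3: inner = H(51 45 36 36 36 36 59 aa d2 49) = e8 a4; tag = H(3b 2f 5c 5c 5c 5c e8 a4) = db8b

1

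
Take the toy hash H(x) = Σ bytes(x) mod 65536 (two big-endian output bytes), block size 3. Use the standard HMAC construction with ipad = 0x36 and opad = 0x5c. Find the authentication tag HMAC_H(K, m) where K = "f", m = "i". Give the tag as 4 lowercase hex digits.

Key "f" = 66 is 1 byte ≤ B = 3; zero-pad to 3 bytes: K' = 66 00 00.
K' ⊕ ipad = 50 36 36.  K' ⊕ opad = 3a 5c 5c.
Inner input = (K'⊕ipad) ∥ m = 50 36 36 ∥ 69.
Inner hash: sum = 80+54+54+105 = 293 → 01 25.
Outer input = (K'⊕opad) ∥ inner = 3a 5c 5c ∥ 01 25.
Outer hash (tag): sum = 58+92+92+1+37 = 280 → 01 18.

0118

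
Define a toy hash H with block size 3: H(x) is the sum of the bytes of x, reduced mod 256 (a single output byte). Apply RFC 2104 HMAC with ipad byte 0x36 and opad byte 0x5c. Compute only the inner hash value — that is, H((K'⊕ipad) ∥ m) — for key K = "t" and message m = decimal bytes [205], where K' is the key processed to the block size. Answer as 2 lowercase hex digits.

7b

Key "t" = 74 is 1 byte ≤ B = 3; zero-pad to 3 bytes: K' = 74 00 00.
K' ⊕ ipad = 42 36 36.
Inner input = 42 36 36 ∥ cd.
Inner hash: sum = 66+54+54+205 = 379; mod 256 = 123 → 7b.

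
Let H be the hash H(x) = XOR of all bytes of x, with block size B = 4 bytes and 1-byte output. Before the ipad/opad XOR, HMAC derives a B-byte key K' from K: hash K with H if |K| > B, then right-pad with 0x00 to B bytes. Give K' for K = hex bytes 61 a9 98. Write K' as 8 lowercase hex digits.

Key hex bytes 61 a9 98 is 3 bytes ≤ B = 4; zero-pad to 4 bytes: K' = 61 a9 98 00.

61a99800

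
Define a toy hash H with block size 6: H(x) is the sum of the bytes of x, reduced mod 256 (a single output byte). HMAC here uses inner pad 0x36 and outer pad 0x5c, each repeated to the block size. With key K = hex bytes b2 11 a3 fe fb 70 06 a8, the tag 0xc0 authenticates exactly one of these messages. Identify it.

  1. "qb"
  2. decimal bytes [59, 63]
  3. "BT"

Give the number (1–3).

Key hex bytes b2 11 a3 fe fb 70 06 a8 is 8 bytes > B = 6, so hash it first: H(key) = 7d, then zero-pad to 6 bytes: K' = 7d 00 00 00 00 00.
K' ⊕ ipad = 4b 36 36 36 36 36; K' ⊕ opad = 21 5c 5c 5c 5c 5c.
m1: inner = H(4b 36 36 36 36 36 71 62) = 2c; tag = H(21 5c 5c 5c 5c 5c 2c) = 19
m2: inner = H(4b 36 36 36 36 36 3b 3f) = d3; tag = H(21 5c 5c 5c 5c 5c d3) = c0 ← matches
m3: inner = H(4b 36 36 36 36 36 42 54) = ef; tag = H(21 5c 5c 5c 5c 5c ef) = dc

2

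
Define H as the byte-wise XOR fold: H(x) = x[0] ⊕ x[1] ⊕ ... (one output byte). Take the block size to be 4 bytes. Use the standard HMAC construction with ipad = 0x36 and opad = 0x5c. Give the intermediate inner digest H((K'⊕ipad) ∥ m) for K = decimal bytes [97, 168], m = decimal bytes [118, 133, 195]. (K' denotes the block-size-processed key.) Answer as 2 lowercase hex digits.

Key decimal bytes [97, 168] = 61 a8 is 2 bytes ≤ B = 4; zero-pad to 4 bytes: K' = 61 a8 00 00.
K' ⊕ ipad = 57 9e 36 36.
Inner input = 57 9e 36 36 ∥ 76 85 c3.
Inner hash: XOR 57⊕9e⊕36⊕36⊕76⊕85⊕c3 = f9.

f9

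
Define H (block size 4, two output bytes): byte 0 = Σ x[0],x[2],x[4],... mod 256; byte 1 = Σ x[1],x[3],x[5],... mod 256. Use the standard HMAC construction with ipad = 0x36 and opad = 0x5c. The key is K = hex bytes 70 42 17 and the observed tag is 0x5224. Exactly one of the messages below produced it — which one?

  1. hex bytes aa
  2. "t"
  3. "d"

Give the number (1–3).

Key hex bytes 70 42 17 is 3 bytes ≤ B = 4; zero-pad to 4 bytes: K' = 70 42 17 00.
K' ⊕ ipad = 46 74 21 36; K' ⊕ opad = 2c 1e 4b 5c.
m1: inner = H(46 74 21 36 aa) = 11 aa; tag = H(2c 1e 4b 5c 11 aa) = 8824
m2: inner = H(46 74 21 36 74) = db aa; tag = H(2c 1e 4b 5c db aa) = 5224 ← matches
m3: inner = H(46 74 21 36 64) = cb aa; tag = H(2c 1e 4b 5c cb aa) = 4224

2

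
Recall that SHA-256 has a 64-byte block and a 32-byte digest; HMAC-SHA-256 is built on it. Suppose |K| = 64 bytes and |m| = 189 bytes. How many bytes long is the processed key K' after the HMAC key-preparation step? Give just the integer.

Key is 64 ≤ 64 bytes, zero-padded: |K'| = 64.

64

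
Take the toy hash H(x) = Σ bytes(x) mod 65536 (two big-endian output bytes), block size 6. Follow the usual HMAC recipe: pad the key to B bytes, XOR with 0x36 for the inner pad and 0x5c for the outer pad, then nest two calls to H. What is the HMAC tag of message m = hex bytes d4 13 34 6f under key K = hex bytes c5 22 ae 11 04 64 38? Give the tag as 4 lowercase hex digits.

01f1

Key hex bytes c5 22 ae 11 04 64 38 is 7 bytes > B = 6, so hash it first: H(key) = 02 46, then zero-pad to 6 bytes: K' = 02 46 00 00 00 00.
K' ⊕ ipad = 34 70 36 36 36 36.  K' ⊕ opad = 5e 1a 5c 5c 5c 5c.
Inner input = (K'⊕ipad) ∥ m = 34 70 36 36 36 36 ∥ d4 13 34 6f.
Inner hash: sum = 52+112+54+54+54+54+212+19+52+111 = 774 → 03 06.
Outer input = (K'⊕opad) ∥ inner = 5e 1a 5c 5c 5c 5c ∥ 03 06.
Outer hash (tag): sum = 94+26+92+92+92+92+3+6 = 497 → 01 f1.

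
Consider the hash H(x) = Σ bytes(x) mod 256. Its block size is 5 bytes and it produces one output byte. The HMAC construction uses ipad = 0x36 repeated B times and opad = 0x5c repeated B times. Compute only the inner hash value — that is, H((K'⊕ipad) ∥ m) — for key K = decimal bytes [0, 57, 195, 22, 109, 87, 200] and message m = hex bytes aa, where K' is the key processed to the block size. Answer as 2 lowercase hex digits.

Key decimal bytes [0, 57, 195, 22, 109, 87, 200] = 00 39 c3 16 6d 57 c8 is 7 bytes > B = 5, so hash it first: H(key) = 9e, then zero-pad to 5 bytes: K' = 9e 00 00 00 00.
K' ⊕ ipad = a8 36 36 36 36.
Inner input = a8 36 36 36 36 ∥ aa.
Inner hash: sum = 168+54+54+54+54+170 = 554; mod 256 = 42 → 2a.

2a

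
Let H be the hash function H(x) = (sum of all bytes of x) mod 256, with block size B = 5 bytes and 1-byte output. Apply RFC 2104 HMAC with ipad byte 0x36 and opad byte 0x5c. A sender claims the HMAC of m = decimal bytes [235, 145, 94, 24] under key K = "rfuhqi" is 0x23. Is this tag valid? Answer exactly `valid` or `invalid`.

invalid

Key "rfuhqi" = 72 66 75 68 71 69 is 6 bytes > B = 5, so hash it first: H(key) = 8f, then zero-pad to 5 bytes: K' = 8f 00 00 00 00.
K' ⊕ ipad = b9 36 36 36 36; K' ⊕ opad = d3 5c 5c 5c 5c.
Inner hash: sum = 185+54+54+54+54+235+145+94+24 = 899; mod 256 = 131 → 83.
Outer hash (recomputed tag): sum = 211+92+92+92+92+131 = 710; mod 256 = 198 → c6.
Recomputed tag = c6; claimed = 23 → mismatch.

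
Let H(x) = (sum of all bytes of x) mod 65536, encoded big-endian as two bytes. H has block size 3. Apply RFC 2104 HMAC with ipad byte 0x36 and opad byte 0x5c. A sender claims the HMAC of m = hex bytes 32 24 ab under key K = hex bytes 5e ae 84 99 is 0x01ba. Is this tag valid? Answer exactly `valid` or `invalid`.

valid

Key hex bytes 5e ae 84 99 is 4 bytes > B = 3, so hash it first: H(key) = 02 29, then zero-pad to 3 bytes: K' = 02 29 00.
K' ⊕ ipad = 34 1f 36; K' ⊕ opad = 5e 75 5c.
Inner hash: sum = 52+31+54+50+36+171 = 394 → 01 8a.
Outer hash (recomputed tag): sum = 94+117+92+1+138 = 442 → 01 ba.
Recomputed tag = 01ba; claimed = 01ba → match.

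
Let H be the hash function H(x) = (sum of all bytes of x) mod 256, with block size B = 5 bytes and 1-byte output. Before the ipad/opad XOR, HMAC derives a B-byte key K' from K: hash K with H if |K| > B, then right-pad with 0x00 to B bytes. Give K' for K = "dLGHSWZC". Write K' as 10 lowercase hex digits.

8600000000

|K| = 8 > B = 5, so first hash the key.
H(K): sum = 100+76+71+72+83+87+90+67 = 646; mod 256 = 134 → 86.
Zero-pad H(K) = 86 to 5 bytes: K' = 86 00 00 00 00.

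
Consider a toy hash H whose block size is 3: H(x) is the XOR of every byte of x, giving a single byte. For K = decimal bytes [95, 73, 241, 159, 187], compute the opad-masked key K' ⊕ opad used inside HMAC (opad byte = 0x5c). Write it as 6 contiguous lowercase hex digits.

9f5c5c

Key decimal bytes [95, 73, 241, 159, 187] = 5f 49 f1 9f bb is 5 bytes > B = 3, so hash it first: H(key) = c3, then zero-pad to 3 bytes: K' = c3 00 00.
XOR each byte with 0x5c: c3⊕5c=9f, 00⊕5c=5c, 00⊕5c=5c.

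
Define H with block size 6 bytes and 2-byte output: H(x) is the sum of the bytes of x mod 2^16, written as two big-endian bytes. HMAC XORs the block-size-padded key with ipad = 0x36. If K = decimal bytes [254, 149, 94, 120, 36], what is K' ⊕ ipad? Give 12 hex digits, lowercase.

c8a3684e1236

Key decimal bytes [254, 149, 94, 120, 36] = fe 95 5e 78 24 is 5 bytes ≤ B = 6; zero-pad to 6 bytes: K' = fe 95 5e 78 24 00.
XOR each byte with 0x36: fe⊕36=c8, 95⊕36=a3, 5e⊕36=68, 78⊕36=4e, 24⊕36=12, 00⊕36=36.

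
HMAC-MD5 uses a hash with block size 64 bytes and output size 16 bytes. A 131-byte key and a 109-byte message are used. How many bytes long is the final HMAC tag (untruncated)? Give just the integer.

The tag is one MD5 digest: 16 bytes.

16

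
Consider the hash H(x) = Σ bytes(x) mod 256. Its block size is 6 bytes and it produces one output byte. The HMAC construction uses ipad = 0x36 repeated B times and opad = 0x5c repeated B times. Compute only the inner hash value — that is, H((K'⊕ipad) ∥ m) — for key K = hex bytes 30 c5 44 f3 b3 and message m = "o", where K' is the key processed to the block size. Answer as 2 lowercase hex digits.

Key hex bytes 30 c5 44 f3 b3 is 5 bytes ≤ B = 6; zero-pad to 6 bytes: K' = 30 c5 44 f3 b3 00.
K' ⊕ ipad = 06 f3 72 c5 85 36.
Inner input = 06 f3 72 c5 85 36 ∥ 6f.
Inner hash: sum = 6+243+114+197+133+54+111 = 858; mod 256 = 90 → 5a.

5a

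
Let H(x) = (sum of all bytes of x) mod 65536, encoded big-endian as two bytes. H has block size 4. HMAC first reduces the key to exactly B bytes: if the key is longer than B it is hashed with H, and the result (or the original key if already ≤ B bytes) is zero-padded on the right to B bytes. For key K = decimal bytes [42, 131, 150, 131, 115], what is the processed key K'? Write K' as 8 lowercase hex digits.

02390000

|K| = 5 > B = 4, so first hash the key.
H(K): sum = 42+131+150+131+115 = 569 → 02 39.
Zero-pad H(K) = 02 39 to 4 bytes: K' = 02 39 00 00.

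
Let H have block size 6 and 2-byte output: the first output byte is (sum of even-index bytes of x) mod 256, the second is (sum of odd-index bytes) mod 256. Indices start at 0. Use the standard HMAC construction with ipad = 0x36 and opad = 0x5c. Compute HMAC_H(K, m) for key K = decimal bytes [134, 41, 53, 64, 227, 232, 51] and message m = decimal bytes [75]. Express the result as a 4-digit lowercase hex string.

Key decimal bytes [134, 41, 53, 64, 227, 232, 51] = 86 29 35 40 e3 e8 33 is 7 bytes > B = 6, so hash it first: H(key) = d1 51, then zero-pad to 6 bytes: K' = d1 51 00 00 00 00.
K' ⊕ ipad = e7 67 36 36 36 36.  K' ⊕ opad = 8d 0d 5c 5c 5c 5c.
Inner input = (K'⊕ipad) ∥ m = e7 67 36 36 36 36 ∥ 4b.
Inner hash: even-index sum = 414 mod 256 = 158; odd-index sum = 211 mod 256 = 211 → 9e d3.
Outer input = (K'⊕opad) ∥ inner = 8d 0d 5c 5c 5c 5c ∥ 9e d3.
Outer hash (tag): even-index sum = 483 mod 256 = 227; odd-index sum = 408 mod 256 = 152 → e3 98.

e398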